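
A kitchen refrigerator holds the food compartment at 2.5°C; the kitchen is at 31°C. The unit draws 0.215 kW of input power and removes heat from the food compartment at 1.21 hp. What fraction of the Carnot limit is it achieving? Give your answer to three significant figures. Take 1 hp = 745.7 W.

Converting, Q̇_C = 1.210 hp = 0.9023 kW, so COP_actual = Q̇_C/Ẇ = 0.9023/0.2150 = 4.197.
In absolute terms T_C = 275.65 K and T_H = 304.15 K, so ΔT = 28.50 K.
COP_Carnot = T_C/ΔT = 275.65/28.50 = 9.672.
η_II = COP_actual/COP_Carnot = 4.197/9.672 = 0.4339.

0.434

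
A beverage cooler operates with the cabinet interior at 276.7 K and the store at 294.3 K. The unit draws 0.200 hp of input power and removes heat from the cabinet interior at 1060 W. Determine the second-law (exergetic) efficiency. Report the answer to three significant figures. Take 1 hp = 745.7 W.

Converting, Q̇_C = 1060 W = 1.421 hp, so COP_actual = Q̇_C/Ẇ = 1.421/0.2000 = 7.107.
The reservoir spacing is ΔT = 294.3 − 276.7 = 17.60 K.
COP_Carnot = T_C/ΔT = 276.70/17.60 = 15.72.
η_II = COP_actual/COP_Carnot = 7.107/15.72 = 0.4521.

0.452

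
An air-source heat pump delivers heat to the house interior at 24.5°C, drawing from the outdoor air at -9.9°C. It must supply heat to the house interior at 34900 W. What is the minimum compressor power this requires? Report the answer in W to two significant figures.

4000 W

In absolute terms T_C = 263.25 K and T_H = 297.65 K, so ΔT = 34.40 K.
COP_Carnot = T_H/ΔT = 297.65/34.40 = 8.653.
Ẇ_min = Q̇/COP_Carnot = 34900/8.653 = 4033 W.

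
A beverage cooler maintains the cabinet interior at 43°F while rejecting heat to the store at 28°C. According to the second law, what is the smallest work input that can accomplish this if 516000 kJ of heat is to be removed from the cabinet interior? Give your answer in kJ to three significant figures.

40400 kJ

In absolute terms T_C = 279.26 K and T_H = 301.15 K, so ΔT = 21.89 K.
The reversible limit is COP_R = T_C/ΔT = 12.76, so W_min = Q_C/COP = Q_C·ΔT/T_C.
W_min = 516000 × 21.89/279.26 = 40440 kJ.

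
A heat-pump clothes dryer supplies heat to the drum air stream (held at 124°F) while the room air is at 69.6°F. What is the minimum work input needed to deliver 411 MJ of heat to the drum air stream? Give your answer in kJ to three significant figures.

In absolute terms T_C = 294.04 K and T_H = 324.26 K, so ΔT = 30.22 K.
The reversible limit is COP_HP = T_H/ΔT = 10.73, so W_min = Q_H/COP = Q_H·ΔT/T_H.
W_min = 411.0 × 30.22/324.26 = 38.31 MJ = 38310 kJ.

38300 kJ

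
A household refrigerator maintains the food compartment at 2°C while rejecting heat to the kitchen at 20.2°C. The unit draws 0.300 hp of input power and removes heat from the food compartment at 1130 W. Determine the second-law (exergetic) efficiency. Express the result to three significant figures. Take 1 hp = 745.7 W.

0.334

Converting, Q̇_C = 1130 W = 1.515 hp, so COP_actual = Q̇_C/Ẇ = 1.515/0.3000 = 5.051.
In absolute terms T_C = 275.15 K and T_H = 293.35 K, so ΔT = 18.20 K.
COP_Carnot = T_C/ΔT = 275.15/18.20 = 15.12.
η_II = COP_actual/COP_Carnot = 5.051/15.12 = 0.3341.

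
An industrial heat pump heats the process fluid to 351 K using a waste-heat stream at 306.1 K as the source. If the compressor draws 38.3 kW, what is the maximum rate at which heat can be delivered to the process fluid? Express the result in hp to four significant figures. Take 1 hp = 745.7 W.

The reservoir spacing is ΔT = 351 − 306.1 = 44.90 K.
COP_Carnot = T_H/ΔT = 351.00/44.90 = 7.817.
Q̇_max = COP_Carnot × Ẇ = 7.817 × 38.30 kW = 299.4 kW = 401.5 hp.

401.5 hp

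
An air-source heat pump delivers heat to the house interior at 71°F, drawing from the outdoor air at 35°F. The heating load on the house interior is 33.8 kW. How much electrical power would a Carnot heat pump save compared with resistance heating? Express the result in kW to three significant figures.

In absolute terms T_C = 274.82 K and T_H = 294.82 K, so ΔT = 20.00 K.
COP_Carnot = T_H/ΔT = 294.82/20.00 = 14.74.
Resistance heating needs Ẇ_res = Q̇_H = 33.80 kW; the reversible heat pump needs only Ẇ_hp = Q̇_H/COP = 2.293 kW.
Saving = 33.80 − 2.293 = 31.51 kW.

31.5 kW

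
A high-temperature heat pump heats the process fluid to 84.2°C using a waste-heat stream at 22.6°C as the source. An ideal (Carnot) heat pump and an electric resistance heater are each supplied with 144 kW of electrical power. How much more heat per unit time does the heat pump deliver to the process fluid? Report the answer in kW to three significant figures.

691 kW

In absolute terms T_C = 295.75 K and T_H = 357.35 K, so ΔT = 61.60 K.
COP_Carnot = T_H/ΔT = 357.35/61.60 = 5.801.
The heat pump delivers Q̇_H = COP × Ẇ = 835.4 kW; the resistance heater delivers Ẇ = 144.0 kW.
Extra = (COP − 1)·Ẇ = 691.4 kW.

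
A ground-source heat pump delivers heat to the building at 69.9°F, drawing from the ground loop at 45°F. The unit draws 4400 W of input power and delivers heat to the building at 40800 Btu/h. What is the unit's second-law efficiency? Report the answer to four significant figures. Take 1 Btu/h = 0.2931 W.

0.1278

Converting, Q̇_H = 40800 Btu/h = 11960 W, so COP_actual = Q̇_H/Ẇ = 11960/4400 = 2.718.
In absolute terms T_C = 280.37 K and T_H = 294.21 K, so ΔT = 13.83 K.
COP_Carnot = T_H/ΔT = 294.21/13.83 = 21.27.
η_II = COP_actual/COP_Carnot = 2.718/21.27 = 0.1278.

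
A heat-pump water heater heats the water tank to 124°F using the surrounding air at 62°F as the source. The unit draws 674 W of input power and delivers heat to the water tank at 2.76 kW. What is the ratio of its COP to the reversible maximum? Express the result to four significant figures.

Converting, Q̇_H = 2.760 kW = 2760 W, so COP_actual = Q̇_H/Ẇ = 2760/674.0 = 4.095.
In absolute terms T_C = 289.82 K and T_H = 324.26 K, so ΔT = 34.44 K.
COP_Carnot = T_H/ΔT = 324.26/34.44 = 9.414.
η_II = COP_actual/COP_Carnot = 4.095/9.414 = 0.4350.

0.4350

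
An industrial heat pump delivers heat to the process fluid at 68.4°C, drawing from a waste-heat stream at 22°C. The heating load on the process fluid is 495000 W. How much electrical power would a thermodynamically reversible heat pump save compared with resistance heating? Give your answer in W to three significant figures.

In absolute terms T_C = 295.15 K and T_H = 341.55 K, so ΔT = 46.40 K.
COP_Carnot = T_H/ΔT = 341.55/46.40 = 7.361.
Resistance heating needs Ẇ_res = Q̇_H = 495000 W; the reversible heat pump needs only Ẇ_hp = Q̇_H/COP = 67250 W.
Saving = 495000 − 67250 = 427800 W.

428000 W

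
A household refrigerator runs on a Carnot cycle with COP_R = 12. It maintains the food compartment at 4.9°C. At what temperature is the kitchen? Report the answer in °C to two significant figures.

COP_R = T_C/(T_H − T_C) gives T_H − T_C = T_C/COP.
With T_C = 278.05 K, T_H = 278.05 × (1 + 1/12) = 301.22 K.
Converting, 301.22 K = 28.07°C.

28 °C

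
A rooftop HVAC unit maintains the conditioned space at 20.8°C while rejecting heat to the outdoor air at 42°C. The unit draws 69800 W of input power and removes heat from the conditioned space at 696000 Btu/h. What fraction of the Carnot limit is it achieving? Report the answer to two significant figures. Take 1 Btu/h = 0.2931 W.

0.21

Converting, Q̇_C = 696000 Btu/h = 204000 W, so COP_actual = Q̇_C/Ẇ = 204000/69800 = 2.923.
In absolute terms T_C = 293.95 K and T_H = 315.15 K, so ΔT = 21.20 K.
COP_Carnot = T_C/ΔT = 293.95/21.20 = 13.87.
η_II = COP_actual/COP_Carnot = 2.923/13.87 = 0.2108.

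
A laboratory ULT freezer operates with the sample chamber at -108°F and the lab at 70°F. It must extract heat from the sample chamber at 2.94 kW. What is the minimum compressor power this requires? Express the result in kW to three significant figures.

In absolute terms T_C = 195.37 K and T_H = 294.26 K, so ΔT = 98.89 K.
COP_Carnot = T_C/ΔT = 195.37/98.89 = 1.976.
Ẇ_min = Q̇/COP_Carnot = 2.940/1.976 = 1.488 kW.

1.49 kW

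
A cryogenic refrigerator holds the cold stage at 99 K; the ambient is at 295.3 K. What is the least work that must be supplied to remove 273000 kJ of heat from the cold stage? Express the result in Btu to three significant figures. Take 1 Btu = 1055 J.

The reservoir spacing is ΔT = 295.3 − 99 = 196.3 K.
The reversible limit is COP_R = T_C/ΔT = 0.5043, so W_min = Q_C/COP = Q_C·ΔT/T_C.
W_min = 273000 × 196.3/99.00 = 541300 kJ = 513100 Btu.

513000 Btu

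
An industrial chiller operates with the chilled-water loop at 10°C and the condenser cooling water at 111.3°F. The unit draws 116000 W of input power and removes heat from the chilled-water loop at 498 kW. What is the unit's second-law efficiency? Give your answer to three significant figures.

0.516

Converting, Q̇_C = 498.0 kW = 498000 W, so COP_actual = Q̇_C/Ẇ = 498000/116000 = 4.293.
In absolute terms T_C = 283.15 K and T_H = 317.21 K, so ΔT = 34.06 K.
COP_Carnot = T_C/ΔT = 283.15/34.06 = 8.314.
η_II = COP_actual/COP_Carnot = 4.293/8.314 = 0.5163.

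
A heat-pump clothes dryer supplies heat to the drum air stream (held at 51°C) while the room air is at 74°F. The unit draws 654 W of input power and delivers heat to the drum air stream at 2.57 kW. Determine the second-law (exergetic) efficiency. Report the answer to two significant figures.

Converting, Q̇_H = 2.570 kW = 2570 W, so COP_actual = Q̇_H/Ẇ = 2570/654.0 = 3.930.
In absolute terms T_C = 296.48 K and T_H = 324.15 K, so ΔT = 27.67 K.
COP_Carnot = T_H/ΔT = 324.15/27.67 = 11.72.
η_II = COP_actual/COP_Carnot = 3.930/11.72 = 0.3354.

0.34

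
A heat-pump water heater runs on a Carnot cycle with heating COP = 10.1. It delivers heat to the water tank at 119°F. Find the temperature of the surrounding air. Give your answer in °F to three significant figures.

COP_HP = T_H/(T_H − T_C) gives T_H − T_C = T_H/COP.
With T_H = 321.48 K, T_C = 321.48 × (1 − 1/10.1) = 289.65 K.
Converting, 289.65 K = 61.71°F.

61.7 °F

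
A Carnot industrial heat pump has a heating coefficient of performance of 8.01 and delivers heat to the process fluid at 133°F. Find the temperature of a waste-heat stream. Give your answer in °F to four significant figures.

COP_HP = T_H/(T_H − T_C) gives T_H − T_C = T_H/COP.
With T_H = 329.26 K, T_C = 329.26 × (1 − 1/8.01) = 288.15 K.
Converting, 288.15 K = 59.01°F.

59.01 °F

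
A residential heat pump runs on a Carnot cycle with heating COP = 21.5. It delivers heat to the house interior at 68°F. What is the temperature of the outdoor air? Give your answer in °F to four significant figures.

43.46 °F

COP_HP = T_H/(T_H − T_C) gives T_H − T_C = T_H/COP.
With T_H = 293.15 K, T_C = 293.15 × (1 − 1/21.5) = 279.52 K.
Converting, 279.52 K = 43.46°F.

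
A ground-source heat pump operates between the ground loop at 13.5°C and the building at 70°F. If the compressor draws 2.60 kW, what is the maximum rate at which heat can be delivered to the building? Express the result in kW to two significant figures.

In absolute terms T_C = 286.65 K and T_H = 294.26 K, so ΔT = 7.611 K.
COP_Carnot = T_H/ΔT = 294.26/7.611 = 38.66.
Q̇_max = COP_Carnot × Ẇ = 38.66 × 2.600 kW = 100.5 kW.

100 kW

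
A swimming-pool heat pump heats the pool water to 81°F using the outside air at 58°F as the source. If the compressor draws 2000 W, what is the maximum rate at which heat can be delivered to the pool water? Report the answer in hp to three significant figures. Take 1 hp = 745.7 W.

63.0 hp

In absolute terms T_C = 287.59 K and T_H = 300.37 K, so ΔT = 12.78 K.
COP_Carnot = T_H/ΔT = 300.37/12.78 = 23.51.
Q̇_max = COP_Carnot × Ẇ = 23.51 × 2000 W = 47010 W = 63.05 hp.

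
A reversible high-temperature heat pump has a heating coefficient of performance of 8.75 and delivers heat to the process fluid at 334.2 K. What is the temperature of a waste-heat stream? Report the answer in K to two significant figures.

COP_HP = T_H/(T_H − T_C) gives T_H − T_C = T_H/COP.
With T_H = 334.20 K, T_C = 334.20 × (1 − 1/8.75) = 296.01 K.

300 K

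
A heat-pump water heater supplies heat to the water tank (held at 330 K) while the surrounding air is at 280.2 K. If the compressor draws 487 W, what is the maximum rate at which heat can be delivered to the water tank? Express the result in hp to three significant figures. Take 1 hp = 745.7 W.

4.33 hp

The reservoir spacing is ΔT = 330 − 280.2 = 49.80 K.
COP_Carnot = T_H/ΔT = 330.00/49.80 = 6.627.
Q̇_max = COP_Carnot × Ẇ = 6.627 × 487.0 W = 3227 W = 4.328 hp.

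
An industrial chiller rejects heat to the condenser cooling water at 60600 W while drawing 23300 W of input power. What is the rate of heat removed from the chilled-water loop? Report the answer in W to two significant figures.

37000 W

For a cyclic device the first law requires Q̇_H = Q̇_C + Ẇ.
Q̇_C = Q̇_H − Ẇ = 37300 W.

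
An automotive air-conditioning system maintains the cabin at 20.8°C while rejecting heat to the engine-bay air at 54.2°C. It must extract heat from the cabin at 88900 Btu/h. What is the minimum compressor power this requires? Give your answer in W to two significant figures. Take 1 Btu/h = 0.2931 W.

In absolute terms T_C = 293.95 K and T_H = 327.35 K, so ΔT = 33.40 K.
COP_Carnot = T_C/ΔT = 293.95/33.40 = 8.801.
Ẇ_min = Q̇/COP_Carnot = 88900/8.801 = 10100 Btu/h = 2961 W.

3000 W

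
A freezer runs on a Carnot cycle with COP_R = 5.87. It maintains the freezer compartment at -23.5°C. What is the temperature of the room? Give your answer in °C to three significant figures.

19.0 °C

COP_R = T_C/(T_H − T_C) gives T_H − T_C = T_C/COP.
With T_C = 249.65 K, T_H = 249.65 × (1 + 1/5.87) = 292.18 K.
Converting, 292.18 K = 19.03°C.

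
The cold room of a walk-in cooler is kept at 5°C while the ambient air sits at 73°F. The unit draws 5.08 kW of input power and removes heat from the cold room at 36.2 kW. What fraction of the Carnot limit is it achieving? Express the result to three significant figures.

COP_actual = Q̇_C/Ẇ = 36.20/5.080 = 7.126.
In absolute terms T_C = 278.15 K and T_H = 295.93 K, so ΔT = 17.78 K.
COP_Carnot = T_C/ΔT = 278.15/17.78 = 15.65.
η_II = COP_actual/COP_Carnot = 7.126/15.65 = 0.4555.

0.455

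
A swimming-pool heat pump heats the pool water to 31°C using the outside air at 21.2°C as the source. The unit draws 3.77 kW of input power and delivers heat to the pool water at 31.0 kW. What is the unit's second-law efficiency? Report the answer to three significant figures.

COP_actual = Q̇_H/Ẇ = 31.00/3.770 = 8.223.
In absolute terms T_C = 294.35 K and T_H = 304.15 K, so ΔT = 9.800 K.
COP_Carnot = T_H/ΔT = 304.15/9.800 = 31.04.
η_II = COP_actual/COP_Carnot = 8.223/31.04 = 0.2649.

0.265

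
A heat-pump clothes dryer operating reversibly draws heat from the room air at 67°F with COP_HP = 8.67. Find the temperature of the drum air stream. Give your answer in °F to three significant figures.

136 °F

COP_HP = T_H/(T_H − T_C) rearranges to T_H = COP·T_C/(COP − 1).
With T_C = 292.59 K, T_H = 8.67 × 292.59/7.670 = 330.74 K.
Converting, 330.74 K = 135.67°F.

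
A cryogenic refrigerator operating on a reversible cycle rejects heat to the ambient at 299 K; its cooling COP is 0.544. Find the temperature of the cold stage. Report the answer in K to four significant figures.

105.3 K

For a Carnot refrigerator COP_R = T_C/(T_H − T_C), so T_C = COP·T_H/(1 + COP).
With T_H = 299.00 K, T_C = 0.544 × 299.00/1.544 = 105.35 K.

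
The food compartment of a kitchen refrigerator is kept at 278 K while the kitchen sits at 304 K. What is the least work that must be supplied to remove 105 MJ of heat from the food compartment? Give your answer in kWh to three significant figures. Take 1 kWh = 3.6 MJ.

2.73 kWh

The reservoir spacing is ΔT = 304 − 278 = 26.00 K.
The reversible limit is COP_R = T_C/ΔT = 10.69, so W_min = Q_C/COP = Q_C·ΔT/T_C.
W_min = 105.0 × 26.00/278.00 = 9.820 MJ = 2.728 kWh.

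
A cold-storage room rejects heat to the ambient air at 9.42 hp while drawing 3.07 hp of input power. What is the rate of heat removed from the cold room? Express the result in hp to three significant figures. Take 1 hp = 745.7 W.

For a cyclic device the first law requires Q̇_H = Q̇_C + Ẇ.
Q̇_C = Q̇_H − Ẇ = 6.350 hp.

6.35 hp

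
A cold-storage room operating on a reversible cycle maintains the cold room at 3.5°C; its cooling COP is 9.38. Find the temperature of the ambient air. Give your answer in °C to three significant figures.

COP_R = T_C/(T_H − T_C) gives T_H − T_C = T_C/COP.
With T_C = 276.65 K, T_H = 276.65 × (1 + 1/9.38) = 306.14 K.
Converting, 306.14 K = 32.99°C.

33.0 °C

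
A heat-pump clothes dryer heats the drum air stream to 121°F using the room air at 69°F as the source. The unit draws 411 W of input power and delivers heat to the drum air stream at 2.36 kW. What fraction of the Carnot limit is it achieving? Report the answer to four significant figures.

0.5142

Converting, Q̇_H = 2.360 kW = 2360 W, so COP_actual = Q̇_H/Ẇ = 2360/411.0 = 5.742.
In absolute terms T_C = 293.71 K and T_H = 322.59 K, so ΔT = 28.89 K.
COP_Carnot = T_H/ΔT = 322.59/28.89 = 11.17.
η_II = COP_actual/COP_Carnot = 5.742/11.17 = 0.5142.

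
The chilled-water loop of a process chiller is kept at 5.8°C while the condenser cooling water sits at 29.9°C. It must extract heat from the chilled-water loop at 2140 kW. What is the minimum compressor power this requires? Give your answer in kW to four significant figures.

In absolute terms T_C = 278.95 K and T_H = 303.05 K, so ΔT = 24.10 K.
COP_Carnot = T_C/ΔT = 278.95/24.10 = 11.57.
Ẇ_min = Q̇/COP_Carnot = 2140/11.57 = 184.9 kW.

184.9 kW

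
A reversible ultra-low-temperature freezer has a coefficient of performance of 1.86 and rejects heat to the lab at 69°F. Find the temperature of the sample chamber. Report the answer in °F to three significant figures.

-116 °F

For a Carnot refrigerator COP_R = T_C/(T_H − T_C), so T_C = COP·T_H/(1 + COP).
With T_H = 293.71 K, T_C = 1.86 × 293.71/2.860 = 191.01 K.
Converting, 191.01 K = -115.85°F.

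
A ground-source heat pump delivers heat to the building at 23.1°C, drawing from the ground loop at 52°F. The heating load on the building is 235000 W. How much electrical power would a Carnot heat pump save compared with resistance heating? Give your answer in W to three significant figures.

225000 W

In absolute terms T_C = 284.26 K and T_H = 296.25 K, so ΔT = 11.99 K.
COP_Carnot = T_H/ΔT = 296.25/11.99 = 24.71.
Resistance heating needs Ẇ_res = Q̇_H = 235000 W; the reversible heat pump needs only Ẇ_hp = Q̇_H/COP = 9510 W.
Saving = 235000 − 9510 = 225500 W.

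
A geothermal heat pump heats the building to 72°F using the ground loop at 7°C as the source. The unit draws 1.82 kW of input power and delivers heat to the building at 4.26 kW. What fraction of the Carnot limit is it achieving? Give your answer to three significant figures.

0.121

COP_actual = Q̇_H/Ẇ = 4.260/1.820 = 2.341.
In absolute terms T_C = 280.15 K and T_H = 295.37 K, so ΔT = 15.22 K.
COP_Carnot = T_H/ΔT = 295.37/15.22 = 19.40.
η_II = COP_actual/COP_Carnot = 2.341/19.40 = 0.1206.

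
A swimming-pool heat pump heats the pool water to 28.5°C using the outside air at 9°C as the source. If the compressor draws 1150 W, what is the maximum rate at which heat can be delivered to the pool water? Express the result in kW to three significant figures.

17.8 kW

In absolute terms T_C = 282.15 K and T_H = 301.65 K, so ΔT = 19.50 K.
COP_Carnot = T_H/ΔT = 301.65/19.50 = 15.47.
Q̇_max = COP_Carnot × Ẇ = 15.47 × 1150 W = 17790 W = 17.79 kW.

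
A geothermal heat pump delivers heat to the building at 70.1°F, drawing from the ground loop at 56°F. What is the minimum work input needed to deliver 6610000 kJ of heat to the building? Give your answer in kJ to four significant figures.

In absolute terms T_C = 286.48 K and T_H = 294.32 K, so ΔT = 7.833 K.
The reversible limit is COP_HP = T_H/ΔT = 37.57, so W_min = Q_H/COP = Q_H·ΔT/T_H.
W_min = 6610000 × 7.833/294.32 = 175900 kJ.

175900 kJ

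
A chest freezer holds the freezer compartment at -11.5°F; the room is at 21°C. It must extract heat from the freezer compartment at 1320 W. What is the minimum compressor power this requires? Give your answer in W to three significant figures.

In absolute terms T_C = 248.98 K and T_H = 294.15 K, so ΔT = 45.17 K.
COP_Carnot = T_C/ΔT = 248.98/45.17 = 5.513.
Ẇ_min = Q̇/COP_Carnot = 1320/5.513 = 239.5 W.

239 W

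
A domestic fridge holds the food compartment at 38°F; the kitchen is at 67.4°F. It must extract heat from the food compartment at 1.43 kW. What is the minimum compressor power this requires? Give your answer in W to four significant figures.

84.48 W

In absolute terms T_C = 276.48 K and T_H = 292.82 K, so ΔT = 16.33 K.
COP_Carnot = T_C/ΔT = 276.48/16.33 = 16.93.
Ẇ_min = Q̇/COP_Carnot = 1.430/16.93 = 0.08448 kW = 84.48 W.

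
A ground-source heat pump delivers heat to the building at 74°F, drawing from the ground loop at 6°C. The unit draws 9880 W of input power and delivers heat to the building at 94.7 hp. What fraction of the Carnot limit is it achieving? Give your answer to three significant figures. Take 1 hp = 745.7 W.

Converting, Q̇_H = 94.70 hp = 70620 W, so COP_actual = Q̇_H/Ẇ = 70620/9880 = 7.148.
In absolute terms T_C = 279.15 K and T_H = 296.48 K, so ΔT = 17.33 K.
COP_Carnot = T_H/ΔT = 296.48/17.33 = 17.10.
η_II = COP_actual/COP_Carnot = 7.148/17.10 = 0.4179.

0.418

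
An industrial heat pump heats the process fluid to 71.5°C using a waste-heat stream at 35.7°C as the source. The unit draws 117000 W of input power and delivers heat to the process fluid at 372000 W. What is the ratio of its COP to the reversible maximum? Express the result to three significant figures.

COP_actual = Q̇_H/Ẇ = 372000/117000 = 3.179.
In absolute terms T_C = 308.85 K and T_H = 344.65 K, so ΔT = 35.80 K.
COP_Carnot = T_H/ΔT = 344.65/35.80 = 9.627.
η_II = COP_actual/COP_Carnot = 3.179/9.627 = 0.3303.

0.330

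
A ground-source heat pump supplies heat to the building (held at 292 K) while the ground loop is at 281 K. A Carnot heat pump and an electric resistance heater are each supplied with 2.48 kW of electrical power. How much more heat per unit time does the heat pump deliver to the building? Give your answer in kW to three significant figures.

The reservoir spacing is ΔT = 292 − 281 = 11.00 K.
COP_Carnot = T_H/ΔT = 292.00/11.00 = 26.55.
The heat pump delivers Q̇_H = COP × Ẇ = 65.83 kW; the resistance heater delivers Ẇ = 2.480 kW.
Extra = (COP − 1)·Ẇ = 63.35 kW.

63.4 kW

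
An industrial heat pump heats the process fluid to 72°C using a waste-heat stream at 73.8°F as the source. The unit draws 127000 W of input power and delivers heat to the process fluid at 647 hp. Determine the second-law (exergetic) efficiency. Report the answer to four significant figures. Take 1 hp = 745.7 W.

0.5369

Converting, Q̇_H = 647.0 hp = 482500 W, so COP_actual = Q̇_H/Ẇ = 482500/127000 = 3.799.
In absolute terms T_C = 296.37 K and T_H = 345.15 K, so ΔT = 48.78 K.
COP_Carnot = T_H/ΔT = 345.15/48.78 = 7.076.
η_II = COP_actual/COP_Carnot = 3.799/7.076 = 0.5369.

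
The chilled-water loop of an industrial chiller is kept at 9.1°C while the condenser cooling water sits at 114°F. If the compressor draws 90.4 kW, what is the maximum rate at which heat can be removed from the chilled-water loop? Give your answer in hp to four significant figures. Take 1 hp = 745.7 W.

In absolute terms T_C = 282.25 K and T_H = 318.71 K, so ΔT = 36.46 K.
COP_Carnot = T_C/ΔT = 282.25/36.46 = 7.742.
Q̇_max = COP_Carnot × Ẇ = 7.742 × 90.40 kW = 699.9 kW = 938.6 hp.

938.6 hp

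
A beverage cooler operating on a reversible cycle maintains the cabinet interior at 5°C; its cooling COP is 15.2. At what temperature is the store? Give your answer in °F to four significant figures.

73.94 °F

COP_R = T_C/(T_H − T_C) gives T_H − T_C = T_C/COP.
With T_C = 278.15 K, T_H = 278.15 × (1 + 1/15.2) = 296.45 K.
Converting, 296.45 K = 73.94°F.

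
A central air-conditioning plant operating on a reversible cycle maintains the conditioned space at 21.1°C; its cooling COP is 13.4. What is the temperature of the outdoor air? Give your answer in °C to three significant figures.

43.1 °C

COP_R = T_C/(T_H − T_C) gives T_H − T_C = T_C/COP.
With T_C = 294.25 K, T_H = 294.25 × (1 + 1/13.4) = 316.21 K.
Converting, 316.21 K = 43.06°C.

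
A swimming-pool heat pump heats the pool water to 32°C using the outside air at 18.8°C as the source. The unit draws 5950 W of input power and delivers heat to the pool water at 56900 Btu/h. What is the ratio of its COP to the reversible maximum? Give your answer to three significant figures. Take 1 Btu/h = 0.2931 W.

0.121

Converting, Q̇_H = 56900 Btu/h = 16680 W, so COP_actual = Q̇_H/Ẇ = 16680/5950 = 2.803.
In absolute terms T_C = 291.95 K and T_H = 305.15 K, so ΔT = 13.20 K.
COP_Carnot = T_H/ΔT = 305.15/13.20 = 23.12.
η_II = COP_actual/COP_Carnot = 2.803/23.12 = 0.1212.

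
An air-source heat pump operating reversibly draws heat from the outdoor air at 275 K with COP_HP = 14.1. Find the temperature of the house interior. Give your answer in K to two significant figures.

COP_HP = T_H/(T_H − T_C) rearranges to T_H = COP·T_C/(COP − 1).
With T_C = 275.00 K, T_H = 14.1 × 275.00/13.10 = 295.99 K.

300 K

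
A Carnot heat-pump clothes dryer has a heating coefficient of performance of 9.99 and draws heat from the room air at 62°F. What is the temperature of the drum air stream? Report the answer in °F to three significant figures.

COP_HP = T_H/(T_H − T_C) rearranges to T_H = COP·T_C/(COP − 1).
With T_C = 289.82 K, T_H = 9.99 × 289.82/8.990 = 322.05 K.
Converting, 322.05 K = 120.03°F.

120 °F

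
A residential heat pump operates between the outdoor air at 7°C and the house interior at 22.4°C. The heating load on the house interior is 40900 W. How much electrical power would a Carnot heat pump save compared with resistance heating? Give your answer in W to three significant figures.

38800 W

In absolute terms T_C = 280.15 K and T_H = 295.55 K, so ΔT = 15.40 K.
COP_Carnot = T_H/ΔT = 295.55/15.40 = 19.19.
Resistance heating needs Ẇ_res = Q̇_H = 40900 W; the reversible heat pump needs only Ẇ_hp = Q̇_H/COP = 2131 W.
Saving = 40900 − 2131 = 38770 W.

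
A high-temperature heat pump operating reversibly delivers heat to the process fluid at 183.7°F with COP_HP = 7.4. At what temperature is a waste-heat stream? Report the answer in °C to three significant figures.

36.0 °C

COP_HP = T_H/(T_H − T_C) gives T_H − T_C = T_H/COP.
With T_H = 357.43 K, T_C = 357.43 × (1 − 1/7.4) = 309.13 K.
Converting, 309.13 K = 35.98°C.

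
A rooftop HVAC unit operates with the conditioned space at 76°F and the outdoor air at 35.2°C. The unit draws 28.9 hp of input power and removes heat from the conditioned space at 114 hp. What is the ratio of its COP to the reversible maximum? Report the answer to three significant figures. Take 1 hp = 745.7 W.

0.143

COP_actual = Q̇_C/Ẇ = 114.0/28.90 = 3.945.
In absolute terms T_C = 297.59 K and T_H = 308.35 K, so ΔT = 10.76 K.
COP_Carnot = T_C/ΔT = 297.59/10.76 = 27.67.
η_II = COP_actual/COP_Carnot = 3.945/27.67 = 0.1426.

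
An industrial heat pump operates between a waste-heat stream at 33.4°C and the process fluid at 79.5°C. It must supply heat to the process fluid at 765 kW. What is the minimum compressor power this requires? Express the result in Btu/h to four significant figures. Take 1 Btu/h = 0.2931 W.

341200 Btu/h

In absolute terms T_C = 306.55 K and T_H = 352.65 K, so ΔT = 46.10 K.
COP_Carnot = T_H/ΔT = 352.65/46.10 = 7.650.
Ẇ_min = Q̇/COP_Carnot = 765.0/7.650 = 100.0 kW = 341200 Btu/h.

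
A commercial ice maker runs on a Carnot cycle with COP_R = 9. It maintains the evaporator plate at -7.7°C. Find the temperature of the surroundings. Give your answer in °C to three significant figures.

COP_R = T_C/(T_H − T_C) gives T_H − T_C = T_C/COP.
With T_C = 265.45 K, T_H = 265.45 × (1 + 1/9) = 294.94 K.
Converting, 294.94 K = 21.79°C.

21.8 °C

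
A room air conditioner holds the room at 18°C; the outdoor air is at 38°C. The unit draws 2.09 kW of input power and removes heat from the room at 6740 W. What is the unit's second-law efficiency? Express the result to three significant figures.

0.222

Converting, Q̇_C = 6740 W = 6.740 kW, so COP_actual = Q̇_C/Ẇ = 6.740/2.090 = 3.225.
In absolute terms T_C = 291.15 K and T_H = 311.15 K, so ΔT = 20.00 K.
COP_Carnot = T_C/ΔT = 291.15/20.00 = 14.56.
η_II = COP_actual/COP_Carnot = 3.225/14.56 = 0.2215.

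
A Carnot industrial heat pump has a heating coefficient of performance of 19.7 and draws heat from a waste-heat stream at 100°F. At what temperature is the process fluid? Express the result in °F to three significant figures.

130 °F

COP_HP = T_H/(T_H − T_C) rearranges to T_H = COP·T_C/(COP − 1).
With T_C = 310.93 K, T_H = 19.7 × 310.93/18.70 = 327.55 K.
Converting, 327.55 K = 129.93°F.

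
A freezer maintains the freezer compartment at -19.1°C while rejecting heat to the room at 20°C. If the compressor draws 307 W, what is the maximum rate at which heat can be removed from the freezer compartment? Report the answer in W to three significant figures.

1990 W

In absolute terms T_C = 254.05 K and T_H = 293.15 K, so ΔT = 39.10 K.
COP_Carnot = T_C/ΔT = 254.05/39.10 = 6.497.
Q̇_max = COP_Carnot × Ẇ = 6.497 × 307.0 W = 1995 W.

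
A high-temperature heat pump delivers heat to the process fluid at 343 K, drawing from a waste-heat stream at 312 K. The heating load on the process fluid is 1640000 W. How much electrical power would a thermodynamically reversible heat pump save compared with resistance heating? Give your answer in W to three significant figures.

The reservoir spacing is ΔT = 343 − 312 = 31.00 K.
COP_Carnot = T_H/ΔT = 343.00/31.00 = 11.06.
Resistance heating needs Ẇ_res = Q̇_H = 1640000 W; the reversible heat pump needs only Ẇ_hp = Q̇_H/COP = 148200 W.
Saving = 1640000 − 148200 = 1492000 W.

1490000 W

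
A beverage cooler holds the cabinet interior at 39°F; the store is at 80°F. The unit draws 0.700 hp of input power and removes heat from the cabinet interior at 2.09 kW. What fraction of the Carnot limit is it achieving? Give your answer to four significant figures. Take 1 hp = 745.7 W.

Converting, Q̇_C = 2.090 kW = 2.803 hp, so COP_actual = Q̇_C/Ẇ = 2.803/0.7000 = 4.004.
In absolute terms T_C = 277.04 K and T_H = 299.82 K, so ΔT = 22.78 K.
COP_Carnot = T_C/ΔT = 277.04/22.78 = 12.16.
η_II = COP_actual/COP_Carnot = 4.004/12.16 = 0.3292.

0.3292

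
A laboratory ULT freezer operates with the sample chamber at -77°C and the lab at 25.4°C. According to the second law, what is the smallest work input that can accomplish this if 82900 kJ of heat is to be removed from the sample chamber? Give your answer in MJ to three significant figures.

43.3 MJ

In absolute terms T_C = 196.15 K and T_H = 298.55 K, so ΔT = 102.4 K.
The reversible limit is COP_R = T_C/ΔT = 1.916, so W_min = Q_C/COP = Q_C·ΔT/T_C.
W_min = 82900 × 102.4/196.15 = 43280 kJ = 43.28 MJ.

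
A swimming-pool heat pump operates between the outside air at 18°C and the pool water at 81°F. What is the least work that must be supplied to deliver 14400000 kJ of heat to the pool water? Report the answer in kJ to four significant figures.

In absolute terms T_C = 291.15 K and T_H = 300.37 K, so ΔT = 9.222 K.
The reversible limit is COP_HP = T_H/ΔT = 32.57, so W_min = Q_H/COP = Q_H·ΔT/T_H.
W_min = 14400000 × 9.222/300.37 = 442100 kJ.

442100 kJ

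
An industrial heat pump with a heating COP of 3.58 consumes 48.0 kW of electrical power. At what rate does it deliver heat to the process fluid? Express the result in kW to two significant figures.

Q̇_H = COP_HP × Ẇ = 3.58 × 48.00 = 171.8 kW.

170 kW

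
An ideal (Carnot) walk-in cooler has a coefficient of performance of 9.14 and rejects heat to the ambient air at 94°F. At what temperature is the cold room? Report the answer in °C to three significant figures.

For a Carnot refrigerator COP_R = T_C/(T_H − T_C), so T_C = COP·T_H/(1 + COP).
With T_H = 307.59 K, T_C = 9.14 × 307.59/10.14 = 277.26 K.
Converting, 277.26 K = 4.11°C.

4.11 °C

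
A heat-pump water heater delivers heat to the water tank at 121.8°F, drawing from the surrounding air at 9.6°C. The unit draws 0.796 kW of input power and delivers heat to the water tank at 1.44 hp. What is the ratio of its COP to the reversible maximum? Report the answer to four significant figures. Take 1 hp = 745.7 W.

0.1682

Converting, Q̇_H = 1.440 hp = 1.074 kW, so COP_actual = Q̇_H/Ẇ = 1.074/0.7960 = 1.349.
In absolute terms T_C = 282.75 K and T_H = 323.04 K, so ΔT = 40.29 K.
COP_Carnot = T_H/ΔT = 323.04/40.29 = 8.018.
η_II = COP_actual/COP_Carnot = 1.349/8.018 = 0.1682.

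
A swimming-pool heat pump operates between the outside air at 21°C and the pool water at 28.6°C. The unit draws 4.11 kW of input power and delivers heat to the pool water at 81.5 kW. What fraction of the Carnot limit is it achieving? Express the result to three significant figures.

COP_actual = Q̇_H/Ẇ = 81.50/4.110 = 19.83.
In absolute terms T_C = 294.15 K and T_H = 301.75 K, so ΔT = 7.600 K.
COP_Carnot = T_H/ΔT = 301.75/7.600 = 39.70.
η_II = COP_actual/COP_Carnot = 19.83/39.70 = 0.4994.

0.499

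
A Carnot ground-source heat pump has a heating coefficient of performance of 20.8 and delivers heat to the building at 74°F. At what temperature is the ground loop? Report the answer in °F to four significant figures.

COP_HP = T_H/(T_H − T_C) gives T_H − T_C = T_H/COP.
With T_H = 296.48 K, T_C = 296.48 × (1 − 1/20.8) = 282.23 K.
Converting, 282.23 K = 48.34°F.

48.34 °F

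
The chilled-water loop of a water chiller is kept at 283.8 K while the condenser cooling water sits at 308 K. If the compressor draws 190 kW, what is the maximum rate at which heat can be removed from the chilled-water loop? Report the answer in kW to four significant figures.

2228 kW

The reservoir spacing is ΔT = 308 − 283.8 = 24.20 K.
COP_Carnot = T_C/ΔT = 283.80/24.20 = 11.73.
Q̇_max = COP_Carnot × Ẇ = 11.73 × 190.0 kW = 2228 kW.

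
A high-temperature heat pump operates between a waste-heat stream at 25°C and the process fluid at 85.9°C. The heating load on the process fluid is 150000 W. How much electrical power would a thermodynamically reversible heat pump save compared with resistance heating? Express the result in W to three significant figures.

In absolute terms T_C = 298.15 K and T_H = 359.05 K, so ΔT = 60.90 K.
COP_Carnot = T_H/ΔT = 359.05/60.90 = 5.896.
Resistance heating needs Ẇ_res = Q̇_H = 150000 W; the reversible heat pump needs only Ẇ_hp = Q̇_H/COP = 25440 W.
Saving = 150000 − 25440 = 124600 W.

125000 W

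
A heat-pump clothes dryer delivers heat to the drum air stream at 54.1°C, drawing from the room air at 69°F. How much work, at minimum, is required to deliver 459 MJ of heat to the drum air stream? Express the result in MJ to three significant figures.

In absolute terms T_C = 293.71 K and T_H = 327.25 K, so ΔT = 33.54 K.
The reversible limit is COP_HP = T_H/ΔT = 9.756, so W_min = Q_H/COP = Q_H·ΔT/T_H.
W_min = 459.0 × 33.54/327.25 = 47.05 MJ.

47.0 MJ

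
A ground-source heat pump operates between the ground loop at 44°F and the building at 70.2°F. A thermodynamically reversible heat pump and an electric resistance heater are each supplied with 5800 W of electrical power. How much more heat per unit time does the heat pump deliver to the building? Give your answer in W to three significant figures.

111000 W

In absolute terms T_C = 279.82 K and T_H = 294.37 K, so ΔT = 14.56 K.
COP_Carnot = T_H/ΔT = 294.37/14.56 = 20.22.
The heat pump delivers Q̇_H = COP × Ẇ = 117300 W; the resistance heater delivers Ẇ = 5800 W.
Extra = (COP − 1)·Ẇ = 111500 W.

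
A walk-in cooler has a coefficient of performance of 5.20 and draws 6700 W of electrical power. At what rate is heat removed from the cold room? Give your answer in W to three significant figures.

34800 W

Q̇_C = COP × Ẇ = 5.20 × 6700 = 34840 W.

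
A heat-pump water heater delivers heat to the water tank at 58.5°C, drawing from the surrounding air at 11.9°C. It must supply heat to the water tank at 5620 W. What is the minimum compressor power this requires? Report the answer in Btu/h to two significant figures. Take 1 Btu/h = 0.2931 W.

In absolute terms T_C = 285.05 K and T_H = 331.65 K, so ΔT = 46.60 K.
COP_Carnot = T_H/ΔT = 331.65/46.60 = 7.117.
Ẇ_min = Q̇/COP_Carnot = 5620/7.117 = 789.7 W = 2694 Btu/h.

2700 Btu/h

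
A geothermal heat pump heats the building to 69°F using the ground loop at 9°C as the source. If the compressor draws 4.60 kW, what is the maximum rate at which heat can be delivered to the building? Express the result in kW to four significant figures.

In absolute terms T_C = 282.15 K and T_H = 293.71 K, so ΔT = 11.56 K.
COP_Carnot = T_H/ΔT = 293.71/11.56 = 25.42.
Q̇_max = COP_Carnot × Ẇ = 25.42 × 4.600 kW = 116.9 kW.

116.9 kW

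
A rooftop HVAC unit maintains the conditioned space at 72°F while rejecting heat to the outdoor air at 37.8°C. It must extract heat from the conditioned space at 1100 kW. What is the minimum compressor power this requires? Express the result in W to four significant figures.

58010 W

In absolute terms T_C = 295.37 K and T_H = 310.95 K, so ΔT = 15.58 K.
COP_Carnot = T_C/ΔT = 295.37/15.58 = 18.96.
Ẇ_min = Q̇/COP_Carnot = 1100/18.96 = 58.01 kW = 58010 W.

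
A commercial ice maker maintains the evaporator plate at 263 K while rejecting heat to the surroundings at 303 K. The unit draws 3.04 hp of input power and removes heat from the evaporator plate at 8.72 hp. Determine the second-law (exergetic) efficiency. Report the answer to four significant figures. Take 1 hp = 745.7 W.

0.4363

COP_actual = Q̇_C/Ẇ = 8.720/3.040 = 2.868.
The reservoir spacing is ΔT = 303 − 263 = 40.00 K.
COP_Carnot = T_C/ΔT = 263.00/40.00 = 6.575.
η_II = COP_actual/COP_Carnot = 2.868/6.575 = 0.4363.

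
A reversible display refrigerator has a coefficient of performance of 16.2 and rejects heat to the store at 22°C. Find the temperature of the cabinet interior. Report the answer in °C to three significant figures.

For a Carnot refrigerator COP_R = T_C/(T_H − T_C), so T_C = COP·T_H/(1 + COP).
With T_H = 295.15 K, T_C = 16.2 × 295.15/17.20 = 277.99 K.
Converting, 277.99 K = 4.84°C.

4.84 °C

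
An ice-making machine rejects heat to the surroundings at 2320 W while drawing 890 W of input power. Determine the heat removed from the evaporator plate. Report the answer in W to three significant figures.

1430 W

For a cyclic device the first law requires Q̇_H = Q̇_C + Ẇ.
Q̇_C = Q̇_H − Ẇ = 1430 W.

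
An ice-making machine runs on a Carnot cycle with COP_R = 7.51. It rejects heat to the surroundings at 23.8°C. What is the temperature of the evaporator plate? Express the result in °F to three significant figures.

12.0 °F

For a Carnot refrigerator COP_R = T_C/(T_H − T_C), so T_C = COP·T_H/(1 + COP).
With T_H = 296.95 K, T_C = 7.51 × 296.95/8.510 = 262.06 K.
Converting, 262.06 K = 12.03°F.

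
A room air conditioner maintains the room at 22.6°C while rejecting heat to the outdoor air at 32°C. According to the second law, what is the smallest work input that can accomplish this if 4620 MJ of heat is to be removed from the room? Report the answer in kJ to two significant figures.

150000 kJ

In absolute terms T_C = 295.75 K and T_H = 305.15 K, so ΔT = 9.400 K.
The reversible limit is COP_R = T_C/ΔT = 31.46, so W_min = Q_C/COP = Q_C·ΔT/T_C.
W_min = 4620 × 9.400/295.75 = 146.8 MJ = 146800 kJ.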